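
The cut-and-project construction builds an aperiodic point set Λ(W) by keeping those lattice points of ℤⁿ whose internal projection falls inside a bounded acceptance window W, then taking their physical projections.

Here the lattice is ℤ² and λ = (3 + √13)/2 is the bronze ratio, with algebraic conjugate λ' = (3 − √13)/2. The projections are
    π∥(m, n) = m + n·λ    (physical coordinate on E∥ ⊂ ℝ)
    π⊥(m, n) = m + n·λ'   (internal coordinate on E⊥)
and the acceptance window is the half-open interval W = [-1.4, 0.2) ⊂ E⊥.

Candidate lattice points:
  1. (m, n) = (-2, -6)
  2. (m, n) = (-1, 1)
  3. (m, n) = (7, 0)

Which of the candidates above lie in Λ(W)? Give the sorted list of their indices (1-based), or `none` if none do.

Compute λ' = (3−√13)/2 = -0.302776, so π⊥(m,n) = m -0.302776·n.
[1] lift (-2,-6): star map gives -0.183346; window check -1.4 ≤ -0.183346 < 0.2 is true → IN Λ
[2] lift (-1,1): star map gives -1.302776; window check -1.4 ≤ -1.302776 < 0.2 is true → IN Λ
[3] lift (7,0): star map gives 7.000000; window check -1.4 ≤ 7.000000 < 0.2 is false → out

1, 2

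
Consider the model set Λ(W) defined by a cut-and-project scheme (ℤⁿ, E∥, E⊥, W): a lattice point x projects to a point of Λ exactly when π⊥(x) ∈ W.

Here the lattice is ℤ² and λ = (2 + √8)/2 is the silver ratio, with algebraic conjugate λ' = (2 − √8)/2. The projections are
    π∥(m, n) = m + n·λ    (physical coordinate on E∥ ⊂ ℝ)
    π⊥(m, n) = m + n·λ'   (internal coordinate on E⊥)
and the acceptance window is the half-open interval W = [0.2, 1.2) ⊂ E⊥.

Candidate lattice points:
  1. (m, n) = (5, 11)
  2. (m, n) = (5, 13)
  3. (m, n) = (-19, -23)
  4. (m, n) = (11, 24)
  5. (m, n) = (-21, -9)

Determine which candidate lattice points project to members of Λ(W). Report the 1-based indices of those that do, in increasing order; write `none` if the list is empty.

Compute λ' = (2−√8)/2 = -0.414214, so π⊥(m,n) = m -0.414214·n.
[1] lift (5,11): star map gives 0.443651; window check 0.2 ≤ 0.443651 < 1.2 is true → IN Λ
[2] lift (5,13): star map gives -0.384776; window check 0.2 ≤ -0.384776 < 1.2 is false → out
[3] lift (-19,-23): star map gives -9.473088; window check 0.2 ≤ -9.473088 < 1.2 is false → out
[4] lift (11,24): star map gives 1.058875; window check 0.2 ≤ 1.058875 < 1.2 is true → IN Λ
[5] lift (-21,-9): star map gives -17.272078; window check 0.2 ≤ -17.272078 < 1.2 is false → out

1, 4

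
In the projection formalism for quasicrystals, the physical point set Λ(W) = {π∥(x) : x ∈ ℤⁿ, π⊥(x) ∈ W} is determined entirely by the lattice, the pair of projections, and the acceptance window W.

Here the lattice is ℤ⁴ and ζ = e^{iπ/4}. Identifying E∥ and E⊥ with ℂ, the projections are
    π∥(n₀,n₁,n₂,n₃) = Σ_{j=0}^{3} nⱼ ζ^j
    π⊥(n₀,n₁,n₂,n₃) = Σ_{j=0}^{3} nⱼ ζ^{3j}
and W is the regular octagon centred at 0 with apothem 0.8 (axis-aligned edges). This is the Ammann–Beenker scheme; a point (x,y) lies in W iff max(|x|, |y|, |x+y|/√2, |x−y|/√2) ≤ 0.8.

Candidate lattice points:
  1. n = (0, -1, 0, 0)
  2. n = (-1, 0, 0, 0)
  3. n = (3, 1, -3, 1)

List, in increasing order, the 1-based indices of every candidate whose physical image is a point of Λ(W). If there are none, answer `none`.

With ζ = e^{iπ/4} the internal vectors are ζ^0,ζ^3,ζ^6,ζ^9.
#1 (0, -1, 0, 0): internal (0.7071, -0.7071); octagon support 1.0000 vs apothem 0.8 → ∉ W
#2 (-1, 0, 0, 0): internal (-1.0000, 0.0000); octagon support 1.0000 vs apothem 0.8 → ∉ W
#3 (3, 1, -3, 1): internal (3.0000, 4.4142); octagon support 5.2426 vs apothem 0.8 → ∉ W

none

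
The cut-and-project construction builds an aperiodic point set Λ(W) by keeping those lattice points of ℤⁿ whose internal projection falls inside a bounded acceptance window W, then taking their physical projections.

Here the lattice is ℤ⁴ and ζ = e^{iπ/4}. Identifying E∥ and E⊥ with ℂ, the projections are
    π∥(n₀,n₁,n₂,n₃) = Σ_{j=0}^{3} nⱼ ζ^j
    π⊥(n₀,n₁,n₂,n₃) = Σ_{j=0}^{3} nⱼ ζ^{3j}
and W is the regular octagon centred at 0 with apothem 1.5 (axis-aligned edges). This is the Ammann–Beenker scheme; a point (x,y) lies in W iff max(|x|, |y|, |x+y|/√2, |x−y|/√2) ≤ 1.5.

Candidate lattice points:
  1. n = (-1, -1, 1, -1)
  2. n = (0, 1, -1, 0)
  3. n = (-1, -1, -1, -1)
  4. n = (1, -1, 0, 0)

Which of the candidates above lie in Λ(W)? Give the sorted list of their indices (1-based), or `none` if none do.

With ζ = e^{iπ/4} the internal vectors are ζ^0,ζ^3,ζ^6,ζ^9.
#1 (-1, -1, 1, -1): internal (-1.0000, -2.4142); octagon support 2.4142 vs apothem 1.5 → ∉ W
#2 (0, 1, -1, 0): internal (-0.7071, 1.7071); octagon support 1.7071 vs apothem 1.5 → ∉ W
#3 (-1, -1, -1, -1): internal (-1.0000, -0.4142); octagon support 1.0000 vs apothem 1.5 → ∈ W
#4 (1, -1, 0, 0): internal (1.7071, -0.7071); octagon support 1.7071 vs apothem 1.5 → ∉ W

3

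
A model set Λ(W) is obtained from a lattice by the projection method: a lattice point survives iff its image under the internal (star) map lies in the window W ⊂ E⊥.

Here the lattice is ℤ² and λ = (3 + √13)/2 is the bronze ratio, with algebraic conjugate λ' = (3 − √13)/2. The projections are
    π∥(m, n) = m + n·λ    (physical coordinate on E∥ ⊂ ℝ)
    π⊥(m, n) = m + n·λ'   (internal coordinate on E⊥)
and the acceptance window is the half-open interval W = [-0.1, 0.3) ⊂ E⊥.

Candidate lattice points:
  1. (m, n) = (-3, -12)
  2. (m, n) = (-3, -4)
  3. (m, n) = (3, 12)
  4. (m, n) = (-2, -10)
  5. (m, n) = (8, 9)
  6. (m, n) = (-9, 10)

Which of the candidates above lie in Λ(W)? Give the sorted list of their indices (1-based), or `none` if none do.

Compute λ' = (3−√13)/2 = -0.3028, so π⊥(m,n) = m -0.3028·n.
#1 (-3,-12): internal coord -3 + (-12)·λ' = +0.6333; +0.6333 ∉ [-0.1, 0.3) → out
#2 (-3,-4): internal coord -3 + (-4)·λ' = -1.7889; -1.7889 ∉ [-0.1, 0.3) → out
#3 (3,12): internal coord 3 + (12)·λ' = -0.6333; -0.6333 ∉ [-0.1, 0.3) → out
#4 (-2,-10): internal coord -2 + (-10)·λ' = +1.0278; +1.0278 ∉ [-0.1, 0.3) → out
#5 (8,9): internal coord 8 + (9)·λ' = +5.2750; +5.2750 ∉ [-0.1, 0.3) → out
#6 (-9,10): internal coord -9 + (10)·λ' = -12.0278; -12.0278 ∉ [-0.1, 0.3) → out

none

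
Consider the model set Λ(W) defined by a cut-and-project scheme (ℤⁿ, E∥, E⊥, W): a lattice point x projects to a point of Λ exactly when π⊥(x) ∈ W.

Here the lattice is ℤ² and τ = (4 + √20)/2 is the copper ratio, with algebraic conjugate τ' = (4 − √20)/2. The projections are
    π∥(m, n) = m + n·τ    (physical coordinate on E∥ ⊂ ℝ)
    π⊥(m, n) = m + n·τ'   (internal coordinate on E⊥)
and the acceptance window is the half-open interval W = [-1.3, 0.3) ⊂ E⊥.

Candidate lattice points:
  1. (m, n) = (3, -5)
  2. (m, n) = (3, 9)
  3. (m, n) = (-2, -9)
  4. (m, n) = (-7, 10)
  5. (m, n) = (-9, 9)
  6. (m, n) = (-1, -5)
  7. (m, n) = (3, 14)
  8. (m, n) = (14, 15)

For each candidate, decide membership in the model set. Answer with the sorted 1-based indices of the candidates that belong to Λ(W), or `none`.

3, 6, 7

Numerically τ ≈ 4.236068 and τ' = −1/τ ≈ -0.236068.
candidate 1: (m,n)=(3,-5) → π∥ = 3-5·τ ≈ -18.180340, π⊥ = 3-5·τ' ≈ 4.180340 ∉ [-1.3, 0.3) ⇒ out
candidate 2: (m,n)=(3,9) → π∥ = 3+9·τ ≈ 41.124612, π⊥ = 3+9·τ' ≈ 0.875388 ∉ [-1.3, 0.3) ⇒ out
candidate 3: (m,n)=(-2,-9) → π∥ = -2-9·τ ≈ -40.124612, π⊥ = -2-9·τ' ≈ 0.124612 ∈ [-1.3, 0.3) ⇒ IN Λ
candidate 4: (m,n)=(-7,10) → π∥ = -7+10·τ ≈ 35.360680, π⊥ = -7+10·τ' ≈ -9.360680 ∉ [-1.3, 0.3) ⇒ out
candidate 5: (m,n)=(-9,9) → π∥ = -9+9·τ ≈ 29.124612, π⊥ = -9+9·τ' ≈ -11.124612 ∉ [-1.3, 0.3) ⇒ out
candidate 6: (m,n)=(-1,-5) → π∥ = -1-5·τ ≈ -22.180340, π⊥ = -1-5·τ' ≈ 0.180340 ∈ [-1.3, 0.3) ⇒ IN Λ
candidate 7: (m,n)=(3,14) → π∥ = 3+14·τ ≈ 62.304952, π⊥ = 3+14·τ' ≈ -0.304952 ∈ [-1.3, 0.3) ⇒ IN Λ
candidate 8: (m,n)=(14,15) → π∥ = 14+15·τ ≈ 77.541020, π⊥ = 14+15·τ' ≈ 10.458980 ∉ [-1.3, 0.3) ⇒ out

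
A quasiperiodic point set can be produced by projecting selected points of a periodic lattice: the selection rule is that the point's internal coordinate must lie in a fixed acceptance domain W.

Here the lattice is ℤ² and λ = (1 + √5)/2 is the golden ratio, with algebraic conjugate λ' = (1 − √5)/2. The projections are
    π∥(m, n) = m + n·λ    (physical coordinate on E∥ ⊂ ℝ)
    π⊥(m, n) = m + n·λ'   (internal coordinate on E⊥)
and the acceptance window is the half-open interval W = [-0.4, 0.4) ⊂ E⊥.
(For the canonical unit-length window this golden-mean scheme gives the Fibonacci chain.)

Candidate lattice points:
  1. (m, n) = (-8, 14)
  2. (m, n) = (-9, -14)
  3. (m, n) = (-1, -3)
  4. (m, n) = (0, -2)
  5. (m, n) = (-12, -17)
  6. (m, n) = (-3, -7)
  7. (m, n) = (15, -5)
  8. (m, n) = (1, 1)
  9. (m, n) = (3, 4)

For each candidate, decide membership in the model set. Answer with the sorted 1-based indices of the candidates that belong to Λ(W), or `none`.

2, 8

λ' = (1−√5)/2 ≈ -0.6180.
candidate 1: (m,n)=(-8,14) → π∥ = -8+14·λ ≈ 14.6525, π⊥ = -8+14·λ' ≈ -16.6525 ∉ [-0.4, 0.4) ⇒ out
candidate 2: (m,n)=(-9,-14) → π∥ = -9-14·λ ≈ -31.6525, π⊥ = -9-14·λ' ≈ -0.3475 ∈ [-0.4, 0.4) ⇒ IN Λ
candidate 3: (m,n)=(-1,-3) → π∥ = -1-3·λ ≈ -5.8541, π⊥ = -1-3·λ' ≈ 0.8541 ∉ [-0.4, 0.4) ⇒ out
candidate 4: (m,n)=(0,-2) → π∥ = 0-2·λ ≈ -3.2361, π⊥ = 0-2·λ' ≈ 1.2361 ∉ [-0.4, 0.4) ⇒ out
candidate 5: (m,n)=(-12,-17) → π∥ = -12-17·λ ≈ -39.5066, π⊥ = -12-17·λ' ≈ -1.4934 ∉ [-0.4, 0.4) ⇒ out
candidate 6: (m,n)=(-3,-7) → π∥ = -3-7·λ ≈ -14.3262, π⊥ = -3-7·λ' ≈ 1.3262 ∉ [-0.4, 0.4) ⇒ out
candidate 7: (m,n)=(15,-5) → π∥ = 15-5·λ ≈ 6.9098, π⊥ = 15-5·λ' ≈ 18.0902 ∉ [-0.4, 0.4) ⇒ out
candidate 8: (m,n)=(1,1) → π∥ = 1+1·λ ≈ 2.6180, π⊥ = 1+1·λ' ≈ 0.3820 ∈ [-0.4, 0.4) ⇒ IN Λ
candidate 9: (m,n)=(3,4) → π∥ = 3+4·λ ≈ 9.4721, π⊥ = 3+4·λ' ≈ 0.5279 ∉ [-0.4, 0.4) ⇒ out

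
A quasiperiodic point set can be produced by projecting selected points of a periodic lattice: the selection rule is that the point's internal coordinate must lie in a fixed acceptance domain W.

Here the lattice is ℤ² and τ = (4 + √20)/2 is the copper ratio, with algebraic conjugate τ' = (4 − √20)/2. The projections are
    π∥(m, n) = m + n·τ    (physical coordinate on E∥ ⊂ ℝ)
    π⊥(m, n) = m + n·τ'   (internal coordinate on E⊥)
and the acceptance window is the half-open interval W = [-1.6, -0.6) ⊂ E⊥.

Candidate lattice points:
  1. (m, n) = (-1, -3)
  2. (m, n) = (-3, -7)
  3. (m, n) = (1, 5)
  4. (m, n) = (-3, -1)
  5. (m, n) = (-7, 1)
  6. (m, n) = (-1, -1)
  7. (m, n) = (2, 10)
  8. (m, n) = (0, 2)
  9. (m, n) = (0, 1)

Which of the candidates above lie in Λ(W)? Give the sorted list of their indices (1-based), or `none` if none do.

Numerically τ ≈ 4.23607 and τ' = −1/τ ≈ -0.23607.
[1] lift (-1,-3): star map gives -0.29180; window check -1.6 ≤ -0.29180 < -0.6 is false → out
[2] lift (-3,-7): star map gives -1.34752; window check -1.6 ≤ -1.34752 < -0.6 is true → IN Λ
[3] lift (1,5): star map gives -0.18034; window check -1.6 ≤ -0.18034 < -0.6 is false → out
[4] lift (-3,-1): star map gives -2.76393; window check -1.6 ≤ -2.76393 < -0.6 is false → out
[5] lift (-7,1): star map gives -7.23607; window check -1.6 ≤ -7.23607 < -0.6 is false → out
[6] lift (-1,-1): star map gives -0.76393; window check -1.6 ≤ -0.76393 < -0.6 is true → IN Λ
[7] lift (2,10): star map gives -0.36068; window check -1.6 ≤ -0.36068 < -0.6 is false → out
[8] lift (0,2): star map gives -0.47214; window check -1.6 ≤ -0.47214 < -0.6 is false → out
[9] lift (0,1): star map gives -0.23607; window check -1.6 ≤ -0.23607 < -0.6 is false → out

2, 6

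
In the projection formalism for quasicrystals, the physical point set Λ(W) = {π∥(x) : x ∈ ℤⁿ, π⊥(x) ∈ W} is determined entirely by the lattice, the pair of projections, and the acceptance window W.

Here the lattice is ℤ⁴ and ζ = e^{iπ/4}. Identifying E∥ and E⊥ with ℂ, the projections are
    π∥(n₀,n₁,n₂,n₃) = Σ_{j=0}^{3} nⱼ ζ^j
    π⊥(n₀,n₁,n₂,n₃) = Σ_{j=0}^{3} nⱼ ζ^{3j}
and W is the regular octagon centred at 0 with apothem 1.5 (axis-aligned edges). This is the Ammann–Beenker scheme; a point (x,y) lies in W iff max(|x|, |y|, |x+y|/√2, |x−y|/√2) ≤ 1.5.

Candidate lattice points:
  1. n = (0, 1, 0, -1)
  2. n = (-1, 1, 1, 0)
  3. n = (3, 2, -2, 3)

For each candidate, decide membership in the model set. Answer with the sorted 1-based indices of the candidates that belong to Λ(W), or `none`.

1

π⊥(n) = n₀ + n₁ζ³ + n₂ζ⁶ + n₃ζ⁹ where ζ = e^{iπ/4}.
candidate 1: n = (0, 1, 0, -1) → π⊥ ≈ (-1.41421, +0.00000); max(|x|,|y|,|x±y|/√2) = 1.41421 ≤ 1.5 ⇒ ∈ W
candidate 2: n = (-1, 1, 1, 0) → π⊥ ≈ (-1.70711, -0.29289); max(|x|,|y|,|x±y|/√2) = 1.70711 > 1.5 ⇒ ∉ W
candidate 3: n = (3, 2, -2, 3) → π⊥ ≈ (+3.70711, +5.53553); max(|x|,|y|,|x±y|/√2) = 6.53553 > 1.5 ⇒ ∉ W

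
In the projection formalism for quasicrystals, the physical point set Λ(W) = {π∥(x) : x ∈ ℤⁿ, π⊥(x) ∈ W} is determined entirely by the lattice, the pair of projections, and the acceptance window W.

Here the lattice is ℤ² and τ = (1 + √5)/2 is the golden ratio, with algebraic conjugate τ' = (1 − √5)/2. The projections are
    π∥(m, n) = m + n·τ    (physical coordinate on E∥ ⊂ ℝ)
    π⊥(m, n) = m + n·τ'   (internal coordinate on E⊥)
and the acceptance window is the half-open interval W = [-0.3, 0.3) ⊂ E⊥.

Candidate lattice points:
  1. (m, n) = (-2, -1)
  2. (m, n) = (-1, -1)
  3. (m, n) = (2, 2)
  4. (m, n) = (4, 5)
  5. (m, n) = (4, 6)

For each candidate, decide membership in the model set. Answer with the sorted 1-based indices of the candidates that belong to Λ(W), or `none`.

τ' = (1−√5)/2 ≈ -0.61803.
#1 (-2,-1): internal coord -2 + (-1)·τ' = -1.38197; -1.38197 ∉ [-0.3, 0.3) → out
#2 (-1,-1): internal coord -1 + (-1)·τ' = -0.38197; -0.38197 ∉ [-0.3, 0.3) → out
#3 (2,2): internal coord 2 + (2)·τ' = +0.76393; +0.76393 ∉ [-0.3, 0.3) → out
#4 (4,5): internal coord 4 + (5)·τ' = +0.90983; +0.90983 ∉ [-0.3, 0.3) → out
#5 (4,6): internal coord 4 + (6)·τ' = +0.29180; +0.29180 ∈ [-0.3, 0.3) → IN Λ

5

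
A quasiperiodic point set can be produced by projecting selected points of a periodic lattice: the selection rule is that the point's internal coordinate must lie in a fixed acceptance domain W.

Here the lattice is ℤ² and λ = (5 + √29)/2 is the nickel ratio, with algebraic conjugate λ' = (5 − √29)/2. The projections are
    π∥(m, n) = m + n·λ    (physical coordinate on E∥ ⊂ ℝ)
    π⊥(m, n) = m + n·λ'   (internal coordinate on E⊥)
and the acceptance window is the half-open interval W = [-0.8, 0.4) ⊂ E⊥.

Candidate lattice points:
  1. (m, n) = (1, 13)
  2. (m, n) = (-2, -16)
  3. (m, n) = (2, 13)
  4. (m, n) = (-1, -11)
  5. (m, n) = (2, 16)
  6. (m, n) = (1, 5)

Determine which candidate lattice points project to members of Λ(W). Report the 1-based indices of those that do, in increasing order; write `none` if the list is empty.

Numerically λ ≈ 5.1926 and λ' = −1/λ ≈ -0.1926.
candidate 1: (m,n)=(1,13) → π∥ = 1+13·λ ≈ 68.5036, π⊥ = 1+13·λ' ≈ -1.5036 ∉ [-0.8, 0.4) ⇒ out
candidate 2: (m,n)=(-2,-16) → π∥ = -2-16·λ ≈ -85.0813, π⊥ = -2-16·λ' ≈ 1.0813 ∉ [-0.8, 0.4) ⇒ out
candidate 3: (m,n)=(2,13) → π∥ = 2+13·λ ≈ 69.5036, π⊥ = 2+13·λ' ≈ -0.5036 ∈ [-0.8, 0.4) ⇒ IN Λ
candidate 4: (m,n)=(-1,-11) → π∥ = -1-11·λ ≈ -58.1184, π⊥ = -1-11·λ' ≈ 1.1184 ∉ [-0.8, 0.4) ⇒ out
candidate 5: (m,n)=(2,16) → π∥ = 2+16·λ ≈ 85.0813, π⊥ = 2+16·λ' ≈ -1.0813 ∉ [-0.8, 0.4) ⇒ out
candidate 6: (m,n)=(1,5) → π∥ = 1+5·λ ≈ 26.9629, π⊥ = 1+5·λ' ≈ 0.0371 ∈ [-0.8, 0.4) ⇒ IN Λ

3, 6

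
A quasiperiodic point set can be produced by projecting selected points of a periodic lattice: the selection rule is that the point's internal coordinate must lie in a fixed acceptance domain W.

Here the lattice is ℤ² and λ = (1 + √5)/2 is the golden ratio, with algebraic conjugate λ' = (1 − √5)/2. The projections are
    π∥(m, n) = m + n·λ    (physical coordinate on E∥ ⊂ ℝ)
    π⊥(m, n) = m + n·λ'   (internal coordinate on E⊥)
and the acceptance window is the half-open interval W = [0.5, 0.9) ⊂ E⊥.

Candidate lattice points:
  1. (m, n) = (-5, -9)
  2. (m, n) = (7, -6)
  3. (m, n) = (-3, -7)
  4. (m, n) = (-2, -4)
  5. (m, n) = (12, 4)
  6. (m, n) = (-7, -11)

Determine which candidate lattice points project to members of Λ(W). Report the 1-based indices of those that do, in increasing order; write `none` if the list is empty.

Compute λ' = (1−√5)/2 = -0.6180, so π⊥(m,n) = m -0.6180·n.
[1] lift (-5,-9): star map gives 0.5623; window check 0.5 ≤ 0.5623 < 0.9 is true → IN Λ
[2] lift (7,-6): star map gives 10.7082; window check 0.5 ≤ 10.7082 < 0.9 is false → out
[3] lift (-3,-7): star map gives 1.3262; window check 0.5 ≤ 1.3262 < 0.9 is false → out
[4] lift (-2,-4): star map gives 0.4721; window check 0.5 ≤ 0.4721 < 0.9 is false → out
[5] lift (12,4): star map gives 9.5279; window check 0.5 ≤ 9.5279 < 0.9 is false → out
[6] lift (-7,-11): star map gives -0.2016; window check 0.5 ≤ -0.2016 < 0.9 is false → out

1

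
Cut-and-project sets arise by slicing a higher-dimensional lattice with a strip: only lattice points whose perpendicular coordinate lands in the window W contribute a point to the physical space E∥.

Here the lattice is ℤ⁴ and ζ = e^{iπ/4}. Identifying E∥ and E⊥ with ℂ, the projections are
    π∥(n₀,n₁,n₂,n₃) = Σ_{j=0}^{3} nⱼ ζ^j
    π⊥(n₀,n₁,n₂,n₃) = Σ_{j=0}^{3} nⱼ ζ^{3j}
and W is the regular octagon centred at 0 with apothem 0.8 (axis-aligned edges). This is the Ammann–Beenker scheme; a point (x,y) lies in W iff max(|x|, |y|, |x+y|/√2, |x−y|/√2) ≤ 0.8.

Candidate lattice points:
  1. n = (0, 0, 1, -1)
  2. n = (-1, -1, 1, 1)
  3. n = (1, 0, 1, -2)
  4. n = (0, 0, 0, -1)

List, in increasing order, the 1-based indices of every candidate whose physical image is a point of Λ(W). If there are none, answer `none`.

With ζ = e^{iπ/4} the internal vectors are ζ^0,ζ^3,ζ^6,ζ^9.
#1 (0, 0, 1, -1): internal (-0.707107, -1.707107); octagon support 1.707107 vs apothem 0.8 → ∉ W
#2 (-1, -1, 1, 1): internal (0.414214, -1.000000); octagon support 1.000000 vs apothem 0.8 → ∉ W
#3 (1, 0, 1, -2): internal (-0.414214, -2.414214); octagon support 2.414214 vs apothem 0.8 → ∉ W
#4 (0, 0, 0, -1): internal (-0.707107, -0.707107); octagon support 1.000000 vs apothem 0.8 → ∉ W

none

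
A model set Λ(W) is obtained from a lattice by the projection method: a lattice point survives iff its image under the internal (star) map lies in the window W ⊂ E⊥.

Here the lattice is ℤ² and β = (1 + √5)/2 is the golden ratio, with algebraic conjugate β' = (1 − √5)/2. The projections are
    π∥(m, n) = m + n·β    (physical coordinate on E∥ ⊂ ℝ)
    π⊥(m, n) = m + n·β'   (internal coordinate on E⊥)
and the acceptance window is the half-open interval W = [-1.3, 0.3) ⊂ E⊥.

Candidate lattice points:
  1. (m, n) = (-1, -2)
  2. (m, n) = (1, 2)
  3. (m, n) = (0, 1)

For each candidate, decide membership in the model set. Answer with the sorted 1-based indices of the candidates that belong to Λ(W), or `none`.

Compute β' = (1−√5)/2 = -0.618034, so π⊥(m,n) = m -0.618034·n.
[1] lift (-1,-2): star map gives 0.236068; window check -1.3 ≤ 0.236068 < 0.3 is true → IN Λ
[2] lift (1,2): star map gives -0.236068; window check -1.3 ≤ -0.236068 < 0.3 is true → IN Λ
[3] lift (0,1): star map gives -0.618034; window check -1.3 ≤ -0.618034 < 0.3 is true → IN Λ

1, 2, 3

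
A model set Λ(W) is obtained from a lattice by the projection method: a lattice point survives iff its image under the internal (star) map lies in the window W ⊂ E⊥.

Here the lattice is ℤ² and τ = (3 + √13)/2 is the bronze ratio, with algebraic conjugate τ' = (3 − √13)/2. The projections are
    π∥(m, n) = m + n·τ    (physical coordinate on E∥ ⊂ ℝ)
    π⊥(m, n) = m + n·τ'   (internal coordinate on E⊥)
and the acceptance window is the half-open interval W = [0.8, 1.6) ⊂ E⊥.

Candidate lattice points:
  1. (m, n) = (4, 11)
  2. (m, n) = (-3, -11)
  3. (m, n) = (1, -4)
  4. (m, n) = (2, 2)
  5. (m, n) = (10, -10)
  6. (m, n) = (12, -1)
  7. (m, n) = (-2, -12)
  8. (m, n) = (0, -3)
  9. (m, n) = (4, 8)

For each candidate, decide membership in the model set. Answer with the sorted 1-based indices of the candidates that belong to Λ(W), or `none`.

4, 8, 9

Numerically τ ≈ 3.3028 and τ' = −1/τ ≈ -0.3028.
#1 (4,11): internal coord 4 + (11)·τ' = +0.6695; +0.6695 ∉ [0.8, 1.6) → out
#2 (-3,-11): internal coord -3 + (-11)·τ' = +0.3305; +0.3305 ∉ [0.8, 1.6) → out
#3 (1,-4): internal coord 1 + (-4)·τ' = +2.2111; +2.2111 ∉ [0.8, 1.6) → out
#4 (2,2): internal coord 2 + (2)·τ' = +1.3944; +1.3944 ∈ [0.8, 1.6) → IN Λ
#5 (10,-10): internal coord 10 + (-10)·τ' = +13.0278; +13.0278 ∉ [0.8, 1.6) → out
#6 (12,-1): internal coord 12 + (-1)·τ' = +12.3028; +12.3028 ∉ [0.8, 1.6) → out
#7 (-2,-12): internal coord -2 + (-12)·τ' = +1.6333; +1.6333 ∉ [0.8, 1.6) → out
#8 (0,-3): internal coord 0 + (-3)·τ' = +0.9083; +0.9083 ∈ [0.8, 1.6) → IN Λ
#9 (4,8): internal coord 4 + (8)·τ' = +1.5778; +1.5778 ∈ [0.8, 1.6) → IN Λ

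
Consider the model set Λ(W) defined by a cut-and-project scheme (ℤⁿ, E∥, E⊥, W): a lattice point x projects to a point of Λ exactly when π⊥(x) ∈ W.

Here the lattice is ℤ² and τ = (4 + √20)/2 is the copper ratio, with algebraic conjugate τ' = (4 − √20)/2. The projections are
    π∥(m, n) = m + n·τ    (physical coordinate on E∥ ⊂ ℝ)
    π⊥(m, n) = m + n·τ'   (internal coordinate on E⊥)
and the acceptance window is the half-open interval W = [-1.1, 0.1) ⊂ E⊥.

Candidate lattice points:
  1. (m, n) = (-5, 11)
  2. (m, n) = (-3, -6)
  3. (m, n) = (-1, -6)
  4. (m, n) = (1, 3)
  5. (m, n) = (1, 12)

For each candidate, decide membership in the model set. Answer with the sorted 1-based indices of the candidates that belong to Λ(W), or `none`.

Compute τ' = (4−√20)/2 = -0.236068, so π⊥(m,n) = m -0.236068·n.
[1] lift (-5,11): star map gives -7.596748; window check -1.1 ≤ -7.596748 < 0.1 is false → out
[2] lift (-3,-6): star map gives -1.583592; window check -1.1 ≤ -1.583592 < 0.1 is false → out
[3] lift (-1,-6): star map gives 0.416408; window check -1.1 ≤ 0.416408 < 0.1 is false → out
[4] lift (1,3): star map gives 0.291796; window check -1.1 ≤ 0.291796 < 0.1 is false → out
[5] lift (1,12): star map gives -1.832816; window check -1.1 ≤ -1.832816 < 0.1 is false → out

none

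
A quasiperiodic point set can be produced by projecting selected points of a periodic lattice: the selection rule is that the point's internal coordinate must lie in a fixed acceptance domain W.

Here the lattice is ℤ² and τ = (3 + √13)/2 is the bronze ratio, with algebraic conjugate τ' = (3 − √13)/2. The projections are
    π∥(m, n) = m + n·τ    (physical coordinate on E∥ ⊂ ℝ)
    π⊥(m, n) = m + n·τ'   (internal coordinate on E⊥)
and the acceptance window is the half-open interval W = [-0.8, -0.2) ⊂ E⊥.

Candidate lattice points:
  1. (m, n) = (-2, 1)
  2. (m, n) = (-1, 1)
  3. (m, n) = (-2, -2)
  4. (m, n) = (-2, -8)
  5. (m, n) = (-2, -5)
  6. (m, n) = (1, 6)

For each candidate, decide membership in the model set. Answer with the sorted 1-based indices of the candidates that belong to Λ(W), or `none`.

5

Numerically τ ≈ 3.302776 and τ' = −1/τ ≈ -0.302776.
#1 (-2,1): internal coord -2 + (1)·τ' = -2.302776; -2.302776 ∉ [-0.8, -0.2) → out
#2 (-1,1): internal coord -1 + (1)·τ' = -1.302776; -1.302776 ∉ [-0.8, -0.2) → out
#3 (-2,-2): internal coord -2 + (-2)·τ' = -1.394449; -1.394449 ∉ [-0.8, -0.2) → out
#4 (-2,-8): internal coord -2 + (-8)·τ' = +0.422205; +0.422205 ∉ [-0.8, -0.2) → out
#5 (-2,-5): internal coord -2 + (-5)·τ' = -0.486122; -0.486122 ∈ [-0.8, -0.2) → IN Λ
#6 (1,6): internal coord 1 + (6)·τ' = -0.816654; -0.816654 ∉ [-0.8, -0.2) → out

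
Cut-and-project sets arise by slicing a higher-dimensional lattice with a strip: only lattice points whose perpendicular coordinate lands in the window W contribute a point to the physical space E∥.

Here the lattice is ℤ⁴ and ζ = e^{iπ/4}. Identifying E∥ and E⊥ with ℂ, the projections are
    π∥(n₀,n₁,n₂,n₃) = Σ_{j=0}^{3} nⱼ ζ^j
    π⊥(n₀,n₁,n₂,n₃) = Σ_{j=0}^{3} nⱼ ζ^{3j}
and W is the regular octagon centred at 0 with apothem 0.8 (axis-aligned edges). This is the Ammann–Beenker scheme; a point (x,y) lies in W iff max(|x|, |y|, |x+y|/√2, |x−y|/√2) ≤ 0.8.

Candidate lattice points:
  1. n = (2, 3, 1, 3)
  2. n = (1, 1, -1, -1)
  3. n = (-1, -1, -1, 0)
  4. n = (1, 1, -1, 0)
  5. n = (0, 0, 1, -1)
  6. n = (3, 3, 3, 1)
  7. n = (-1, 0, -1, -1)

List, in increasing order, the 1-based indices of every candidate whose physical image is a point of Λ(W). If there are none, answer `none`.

3

π⊥(n) = n₀ + n₁ζ³ + n₂ζ⁶ + n₃ζ⁹ where ζ = e^{iπ/4}.
candidate 1: n = (2, 3, 1, 3) → π⊥ ≈ (+2.00000, +3.24264); max(|x|,|y|,|x±y|/√2) = 3.70711 > 0.8 ⇒ ∉ W
candidate 2: n = (1, 1, -1, -1) → π⊥ ≈ (-0.41421, +1.00000); max(|x|,|y|,|x±y|/√2) = 1.00000 > 0.8 ⇒ ∉ W
candidate 3: n = (-1, -1, -1, 0) → π⊥ ≈ (-0.29289, +0.29289); max(|x|,|y|,|x±y|/√2) = 0.41421 ≤ 0.8 ⇒ ∈ W
candidate 4: n = (1, 1, -1, 0) → π⊥ ≈ (+0.29289, +1.70711); max(|x|,|y|,|x±y|/√2) = 1.70711 > 0.8 ⇒ ∉ W
candidate 5: n = (0, 0, 1, -1) → π⊥ ≈ (-0.70711, -1.70711); max(|x|,|y|,|x±y|/√2) = 1.70711 > 0.8 ⇒ ∉ W
candidate 6: n = (3, 3, 3, 1) → π⊥ ≈ (+1.58579, -0.17157); max(|x|,|y|,|x±y|/√2) = 1.58579 > 0.8 ⇒ ∉ W
candidate 7: n = (-1, 0, -1, -1) → π⊥ ≈ (-1.70711, +0.29289); max(|x|,|y|,|x±y|/√2) = 1.70711 > 0.8 ⇒ ∉ W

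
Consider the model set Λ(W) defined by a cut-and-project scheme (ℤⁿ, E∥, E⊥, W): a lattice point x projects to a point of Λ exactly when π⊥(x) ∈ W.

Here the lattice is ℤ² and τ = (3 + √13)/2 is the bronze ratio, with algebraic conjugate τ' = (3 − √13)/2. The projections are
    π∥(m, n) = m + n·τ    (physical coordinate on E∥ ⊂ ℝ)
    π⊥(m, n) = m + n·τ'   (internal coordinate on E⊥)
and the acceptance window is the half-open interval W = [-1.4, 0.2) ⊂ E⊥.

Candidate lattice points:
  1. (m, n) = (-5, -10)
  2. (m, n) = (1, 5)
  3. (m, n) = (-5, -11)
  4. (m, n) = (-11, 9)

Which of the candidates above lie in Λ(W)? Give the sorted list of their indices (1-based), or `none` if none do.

Numerically τ ≈ 3.302776 and τ' = −1/τ ≈ -0.302776.
#1 (-5,-10): internal coord -5 + (-10)·τ' = -1.972244; -1.972244 ∉ [-1.4, 0.2) → out
#2 (1,5): internal coord 1 + (5)·τ' = -0.513878; -0.513878 ∈ [-1.4, 0.2) → IN Λ
#3 (-5,-11): internal coord -5 + (-11)·τ' = -1.669468; -1.669468 ∉ [-1.4, 0.2) → out
#4 (-11,9): internal coord -11 + (9)·τ' = -13.724981; -13.724981 ∉ [-1.4, 0.2) → out

2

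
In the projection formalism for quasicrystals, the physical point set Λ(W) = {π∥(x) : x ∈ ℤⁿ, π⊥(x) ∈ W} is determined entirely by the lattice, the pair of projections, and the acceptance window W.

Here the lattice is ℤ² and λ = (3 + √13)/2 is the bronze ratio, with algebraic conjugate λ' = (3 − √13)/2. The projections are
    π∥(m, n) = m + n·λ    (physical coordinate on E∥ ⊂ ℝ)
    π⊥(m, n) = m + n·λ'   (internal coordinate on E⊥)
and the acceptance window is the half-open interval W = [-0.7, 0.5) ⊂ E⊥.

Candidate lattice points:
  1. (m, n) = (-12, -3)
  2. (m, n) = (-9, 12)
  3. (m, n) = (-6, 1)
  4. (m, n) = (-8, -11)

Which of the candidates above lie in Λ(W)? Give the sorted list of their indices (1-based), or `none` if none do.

λ' = (3−√13)/2 ≈ -0.3028.
#1 (-12,-3): internal coord -12 + (-3)·λ' = -11.0917; -11.0917 ∉ [-0.7, 0.5) → out
#2 (-9,12): internal coord -9 + (12)·λ' = -12.6333; -12.6333 ∉ [-0.7, 0.5) → out
#3 (-6,1): internal coord -6 + (1)·λ' = -6.3028; -6.3028 ∉ [-0.7, 0.5) → out
#4 (-8,-11): internal coord -8 + (-11)·λ' = -4.6695; -4.6695 ∉ [-0.7, 0.5) → out

none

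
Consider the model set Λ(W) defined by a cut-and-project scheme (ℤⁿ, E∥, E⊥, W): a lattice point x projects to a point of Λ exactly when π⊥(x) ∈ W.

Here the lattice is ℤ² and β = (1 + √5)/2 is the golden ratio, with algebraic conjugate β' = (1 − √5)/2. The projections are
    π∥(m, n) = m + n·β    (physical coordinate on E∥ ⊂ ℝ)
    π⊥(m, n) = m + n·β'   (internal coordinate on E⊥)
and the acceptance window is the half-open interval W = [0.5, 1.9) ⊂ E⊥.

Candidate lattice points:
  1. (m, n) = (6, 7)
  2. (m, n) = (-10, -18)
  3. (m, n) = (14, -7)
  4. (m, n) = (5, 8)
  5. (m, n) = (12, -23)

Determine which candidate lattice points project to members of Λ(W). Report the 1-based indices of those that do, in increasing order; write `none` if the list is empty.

Compute β' = (1−√5)/2 = -0.618034, so π⊥(m,n) = m -0.618034·n.
#1 (6,7): internal coord 6 + (7)·β' = +1.673762; +1.673762 ∈ [0.5, 1.9) → IN Λ
#2 (-10,-18): internal coord -10 + (-18)·β' = +1.124612; +1.124612 ∈ [0.5, 1.9) → IN Λ
#3 (14,-7): internal coord 14 + (-7)·β' = +18.326238; +18.326238 ∉ [0.5, 1.9) → out
#4 (5,8): internal coord 5 + (8)·β' = +0.055728; +0.055728 ∉ [0.5, 1.9) → out
#5 (12,-23): internal coord 12 + (-23)·β' = +26.214782; +26.214782 ∉ [0.5, 1.9) → out

1, 2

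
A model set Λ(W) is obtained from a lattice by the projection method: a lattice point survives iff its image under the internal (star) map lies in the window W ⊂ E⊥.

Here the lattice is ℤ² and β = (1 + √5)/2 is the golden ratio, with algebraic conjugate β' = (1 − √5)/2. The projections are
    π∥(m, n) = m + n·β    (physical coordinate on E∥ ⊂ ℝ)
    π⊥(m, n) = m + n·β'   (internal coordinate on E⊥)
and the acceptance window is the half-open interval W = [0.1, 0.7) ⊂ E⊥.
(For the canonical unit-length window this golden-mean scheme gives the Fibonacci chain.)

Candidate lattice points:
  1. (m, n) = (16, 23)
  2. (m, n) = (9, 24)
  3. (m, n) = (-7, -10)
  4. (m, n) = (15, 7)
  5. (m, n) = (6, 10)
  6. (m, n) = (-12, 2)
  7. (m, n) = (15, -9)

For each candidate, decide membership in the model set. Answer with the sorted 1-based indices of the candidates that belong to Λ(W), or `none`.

none

β' = (1−√5)/2 ≈ -0.6180.
[1] lift (16,23): star map gives 1.7852; window check 0.1 ≤ 1.7852 < 0.7 is false → out
[2] lift (9,24): star map gives -5.8328; window check 0.1 ≤ -5.8328 < 0.7 is false → out
[3] lift (-7,-10): star map gives -0.8197; window check 0.1 ≤ -0.8197 < 0.7 is false → out
[4] lift (15,7): star map gives 10.6738; window check 0.1 ≤ 10.6738 < 0.7 is false → out
[5] lift (6,10): star map gives -0.1803; window check 0.1 ≤ -0.1803 < 0.7 is false → out
[6] lift (-12,2): star map gives -13.2361; window check 0.1 ≤ -13.2361 < 0.7 is false → out
[7] lift (15,-9): star map gives 20.5623; window check 0.1 ≤ 20.5623 < 0.7 is false → out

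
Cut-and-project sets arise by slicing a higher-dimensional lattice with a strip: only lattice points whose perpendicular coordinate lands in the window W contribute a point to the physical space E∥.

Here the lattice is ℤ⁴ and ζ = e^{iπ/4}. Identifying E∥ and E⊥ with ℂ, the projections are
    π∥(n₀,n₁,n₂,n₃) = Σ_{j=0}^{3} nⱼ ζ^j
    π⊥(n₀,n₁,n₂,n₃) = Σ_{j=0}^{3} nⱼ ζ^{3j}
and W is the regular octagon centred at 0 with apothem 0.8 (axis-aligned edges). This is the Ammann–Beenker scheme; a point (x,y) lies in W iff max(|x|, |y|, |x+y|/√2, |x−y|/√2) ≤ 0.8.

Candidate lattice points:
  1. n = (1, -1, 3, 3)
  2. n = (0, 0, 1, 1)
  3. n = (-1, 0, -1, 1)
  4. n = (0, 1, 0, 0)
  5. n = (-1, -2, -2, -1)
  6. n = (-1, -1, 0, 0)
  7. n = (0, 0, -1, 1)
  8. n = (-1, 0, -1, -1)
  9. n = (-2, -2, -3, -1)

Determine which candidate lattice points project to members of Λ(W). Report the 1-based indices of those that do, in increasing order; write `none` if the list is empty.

2, 5, 6

Internal map: ζ^{3j} for j=0..3 gives (1,0), (−√2/2,√2/2), (0,−1), (√2/2,√2/2).
#1 (1, -1, 3, 3): internal (3.82843, -1.58579); octagon support 3.82843 vs apothem 0.8 → ∉ W
#2 (0, 0, 1, 1): internal (0.70711, -0.29289); octagon support 0.70711 vs apothem 0.8 → ∈ W
#3 (-1, 0, -1, 1): internal (-0.29289, 1.70711); octagon support 1.70711 vs apothem 0.8 → ∉ W
#4 (0, 1, 0, 0): internal (-0.70711, 0.70711); octagon support 1.00000 vs apothem 0.8 → ∉ W
#5 (-1, -2, -2, -1): internal (-0.29289, -0.12132); octagon support 0.29289 vs apothem 0.8 → ∈ W
#6 (-1, -1, 0, 0): internal (-0.29289, -0.70711); octagon support 0.70711 vs apothem 0.8 → ∈ W
#7 (0, 0, -1, 1): internal (0.70711, 1.70711); octagon support 1.70711 vs apothem 0.8 → ∉ W
#8 (-1, 0, -1, -1): internal (-1.70711, 0.29289); octagon support 1.70711 vs apothem 0.8 → ∉ W
#9 (-2, -2, -3, -1): internal (-1.29289, 0.87868); octagon support 1.53553 vs apothem 0.8 → ∉ W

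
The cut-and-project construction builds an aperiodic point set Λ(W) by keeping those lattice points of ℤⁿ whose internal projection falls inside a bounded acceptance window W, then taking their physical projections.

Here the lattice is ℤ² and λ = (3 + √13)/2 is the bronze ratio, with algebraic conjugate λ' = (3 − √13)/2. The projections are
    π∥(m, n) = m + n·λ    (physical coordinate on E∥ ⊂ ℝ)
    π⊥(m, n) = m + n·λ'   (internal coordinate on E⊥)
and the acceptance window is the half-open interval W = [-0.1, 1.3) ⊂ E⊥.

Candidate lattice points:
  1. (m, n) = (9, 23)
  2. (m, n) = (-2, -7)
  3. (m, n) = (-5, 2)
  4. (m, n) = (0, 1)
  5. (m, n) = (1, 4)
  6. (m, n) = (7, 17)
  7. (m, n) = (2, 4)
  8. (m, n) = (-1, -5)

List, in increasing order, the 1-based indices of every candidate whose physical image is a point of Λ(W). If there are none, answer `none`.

Compute λ' = (3−√13)/2 = -0.30278, so π⊥(m,n) = m -0.30278·n.
candidate 1: (m,n)=(9,23) → π∥ = 9+23·λ ≈ 84.96384, π⊥ = 9+23·λ' ≈ 2.03616 ∉ [-0.1, 1.3) ⇒ out
candidate 2: (m,n)=(-2,-7) → π∥ = -2-7·λ ≈ -25.11943, π⊥ = -2-7·λ' ≈ 0.11943 ∈ [-0.1, 1.3) ⇒ IN Λ
candidate 3: (m,n)=(-5,2) → π∥ = -5+2·λ ≈ 1.60555, π⊥ = -5+2·λ' ≈ -5.60555 ∉ [-0.1, 1.3) ⇒ out
candidate 4: (m,n)=(0,1) → π∥ = 0+1·λ ≈ 3.30278, π⊥ = 0+1·λ' ≈ -0.30278 ∉ [-0.1, 1.3) ⇒ out
candidate 5: (m,n)=(1,4) → π∥ = 1+4·λ ≈ 14.21110, π⊥ = 1+4·λ' ≈ -0.21110 ∉ [-0.1, 1.3) ⇒ out
candidate 6: (m,n)=(7,17) → π∥ = 7+17·λ ≈ 63.14719, π⊥ = 7+17·λ' ≈ 1.85281 ∉ [-0.1, 1.3) ⇒ out
candidate 7: (m,n)=(2,4) → π∥ = 2+4·λ ≈ 15.21110, π⊥ = 2+4·λ' ≈ 0.78890 ∈ [-0.1, 1.3) ⇒ IN Λ
candidate 8: (m,n)=(-1,-5) → π∥ = -1-5·λ ≈ -17.51388, π⊥ = -1-5·λ' ≈ 0.51388 ∈ [-0.1, 1.3) ⇒ IN Λ

2, 7, 8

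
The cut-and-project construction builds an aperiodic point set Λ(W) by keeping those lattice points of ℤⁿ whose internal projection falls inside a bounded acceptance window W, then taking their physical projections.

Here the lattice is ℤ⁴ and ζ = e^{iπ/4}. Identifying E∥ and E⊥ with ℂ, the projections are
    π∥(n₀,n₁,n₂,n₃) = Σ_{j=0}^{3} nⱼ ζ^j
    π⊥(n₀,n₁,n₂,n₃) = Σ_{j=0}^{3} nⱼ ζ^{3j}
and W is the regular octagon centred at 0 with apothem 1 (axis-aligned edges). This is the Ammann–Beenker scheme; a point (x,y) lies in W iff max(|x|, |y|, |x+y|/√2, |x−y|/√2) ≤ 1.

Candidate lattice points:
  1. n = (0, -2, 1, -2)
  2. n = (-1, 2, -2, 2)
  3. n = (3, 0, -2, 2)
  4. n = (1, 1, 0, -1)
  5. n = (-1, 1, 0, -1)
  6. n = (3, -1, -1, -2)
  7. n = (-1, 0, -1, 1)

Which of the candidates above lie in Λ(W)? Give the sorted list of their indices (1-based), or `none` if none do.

With ζ = e^{iπ/4} the internal vectors are ζ^0,ζ^3,ζ^6,ζ^9.
#1 (0, -2, 1, -2): internal (0.00000, -3.82843); octagon support 3.82843 vs apothem 1 → ∉ W
#2 (-1, 2, -2, 2): internal (-1.00000, 4.82843); octagon support 4.82843 vs apothem 1 → ∉ W
#3 (3, 0, -2, 2): internal (4.41421, 3.41421); octagon support 5.53553 vs apothem 1 → ∉ W
#4 (1, 1, 0, -1): internal (-0.41421, 0.00000); octagon support 0.41421 vs apothem 1 → ∈ W
#5 (-1, 1, 0, -1): internal (-2.41421, 0.00000); octagon support 2.41421 vs apothem 1 → ∉ W
#6 (3, -1, -1, -2): internal (2.29289, -1.12132); octagon support 2.41421 vs apothem 1 → ∉ W
#7 (-1, 0, -1, 1): internal (-0.29289, 1.70711); octagon support 1.70711 vs apothem 1 → ∉ W

4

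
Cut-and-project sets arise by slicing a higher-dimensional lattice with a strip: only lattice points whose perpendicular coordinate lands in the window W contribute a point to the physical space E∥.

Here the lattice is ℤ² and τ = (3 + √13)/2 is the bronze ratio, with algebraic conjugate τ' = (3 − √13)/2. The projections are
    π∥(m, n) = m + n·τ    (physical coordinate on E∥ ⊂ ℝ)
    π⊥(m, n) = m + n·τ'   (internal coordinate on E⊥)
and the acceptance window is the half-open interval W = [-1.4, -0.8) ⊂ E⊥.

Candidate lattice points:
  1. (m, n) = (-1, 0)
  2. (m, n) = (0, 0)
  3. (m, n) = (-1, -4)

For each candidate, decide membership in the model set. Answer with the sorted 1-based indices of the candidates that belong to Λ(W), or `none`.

τ' = (3−√13)/2 ≈ -0.3028.
#1 (-1,0): internal coord -1 + (0)·τ' = -1.0000; -1.0000 ∈ [-1.4, -0.8) → IN Λ
#2 (0,0): internal coord 0 + (0)·τ' = +0.0000; +0.0000 ∉ [-1.4, -0.8) → out
#3 (-1,-4): internal coord -1 + (-4)·τ' = +0.2111; +0.2111 ∉ [-1.4, -0.8) → out

1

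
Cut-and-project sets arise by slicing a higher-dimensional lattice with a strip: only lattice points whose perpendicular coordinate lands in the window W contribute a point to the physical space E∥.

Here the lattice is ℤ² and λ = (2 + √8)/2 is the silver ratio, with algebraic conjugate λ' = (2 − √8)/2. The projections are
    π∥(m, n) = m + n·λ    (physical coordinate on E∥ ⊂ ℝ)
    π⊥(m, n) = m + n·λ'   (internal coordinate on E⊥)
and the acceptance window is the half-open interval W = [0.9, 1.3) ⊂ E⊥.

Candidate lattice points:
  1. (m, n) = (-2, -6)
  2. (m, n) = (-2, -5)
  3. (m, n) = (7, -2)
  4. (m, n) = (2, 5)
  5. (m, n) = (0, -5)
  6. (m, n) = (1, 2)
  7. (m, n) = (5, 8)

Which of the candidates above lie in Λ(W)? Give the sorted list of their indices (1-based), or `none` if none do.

Compute λ' = (2−√8)/2 = -0.414214, so π⊥(m,n) = m -0.414214·n.
[1] lift (-2,-6): star map gives 0.485281; window check 0.9 ≤ 0.485281 < 1.3 is false → out
[2] lift (-2,-5): star map gives 0.071068; window check 0.9 ≤ 0.071068 < 1.3 is false → out
[3] lift (7,-2): star map gives 7.828427; window check 0.9 ≤ 7.828427 < 1.3 is false → out
[4] lift (2,5): star map gives -0.071068; window check 0.9 ≤ -0.071068 < 1.3 is false → out
[5] lift (0,-5): star map gives 2.071068; window check 0.9 ≤ 2.071068 < 1.3 is false → out
[6] lift (1,2): star map gives 0.171573; window check 0.9 ≤ 0.171573 < 1.3 is false → out
[7] lift (5,8): star map gives 1.686292; window check 0.9 ≤ 1.686292 < 1.3 is false → out

none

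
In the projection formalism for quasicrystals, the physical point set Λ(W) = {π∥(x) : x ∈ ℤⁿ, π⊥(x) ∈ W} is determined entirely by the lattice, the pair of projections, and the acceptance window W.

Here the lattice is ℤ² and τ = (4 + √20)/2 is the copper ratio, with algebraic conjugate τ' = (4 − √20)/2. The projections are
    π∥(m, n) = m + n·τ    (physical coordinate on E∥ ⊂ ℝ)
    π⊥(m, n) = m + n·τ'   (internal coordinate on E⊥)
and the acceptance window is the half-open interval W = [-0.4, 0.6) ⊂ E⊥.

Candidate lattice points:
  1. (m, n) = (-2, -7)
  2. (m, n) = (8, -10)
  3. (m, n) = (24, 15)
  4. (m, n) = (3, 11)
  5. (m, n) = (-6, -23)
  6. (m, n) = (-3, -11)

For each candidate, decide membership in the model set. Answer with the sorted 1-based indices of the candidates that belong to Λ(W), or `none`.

1, 4

Numerically τ ≈ 4.236068 and τ' = −1/τ ≈ -0.236068.
[1] lift (-2,-7): star map gives -0.347524; window check -0.4 ≤ -0.347524 < 0.6 is true → IN Λ
[2] lift (8,-10): star map gives 10.360680; window check -0.4 ≤ 10.360680 < 0.6 is false → out
[3] lift (24,15): star map gives 20.458980; window check -0.4 ≤ 20.458980 < 0.6 is false → out
[4] lift (3,11): star map gives 0.403252; window check -0.4 ≤ 0.403252 < 0.6 is true → IN Λ
[5] lift (-6,-23): star map gives -0.570437; window check -0.4 ≤ -0.570437 < 0.6 is false → out
[6] lift (-3,-11): star map gives -0.403252; window check -0.4 ≤ -0.403252 < 0.6 is false → out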